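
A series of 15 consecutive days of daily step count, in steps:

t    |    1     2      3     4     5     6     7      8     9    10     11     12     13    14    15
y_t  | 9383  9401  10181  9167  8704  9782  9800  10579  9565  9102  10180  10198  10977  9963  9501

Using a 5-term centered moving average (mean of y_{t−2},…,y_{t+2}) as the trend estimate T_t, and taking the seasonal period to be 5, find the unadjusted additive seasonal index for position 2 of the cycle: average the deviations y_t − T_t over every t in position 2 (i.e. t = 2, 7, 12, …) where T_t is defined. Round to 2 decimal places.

Season position 2 occurs at t = 7, 12 (where T_t is defined).
t=7: T_7 = 9686.0000; y_7 − T_7 = 9800 − 9686.0000 = 114.0000
t=12: T_12 = 10084.0000; y_12 − T_12 = 10198 − 10084.0000 = 114.0000
Mean deviation: (114.0000 + 114.0000) / 2 = 114.00

114.00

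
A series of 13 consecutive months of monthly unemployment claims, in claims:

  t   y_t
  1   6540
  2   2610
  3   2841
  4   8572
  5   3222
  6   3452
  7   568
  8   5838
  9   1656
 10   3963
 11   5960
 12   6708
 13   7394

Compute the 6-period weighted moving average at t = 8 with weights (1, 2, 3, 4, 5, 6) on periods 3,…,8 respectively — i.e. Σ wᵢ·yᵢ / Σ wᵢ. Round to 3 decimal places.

Weighted sum: 1·2841 + 2·8572 + 3·3222 + 4·3452 + 5·568 + 6·5838 = 2841 + 17144 + 9666 + 13808 + 2840 + 35028 = 81327
Weight total: 1 + 2 + 3 + 4 + 5 + 6 = 21
WMA = 81327 / 21 = 3872.714

3872.714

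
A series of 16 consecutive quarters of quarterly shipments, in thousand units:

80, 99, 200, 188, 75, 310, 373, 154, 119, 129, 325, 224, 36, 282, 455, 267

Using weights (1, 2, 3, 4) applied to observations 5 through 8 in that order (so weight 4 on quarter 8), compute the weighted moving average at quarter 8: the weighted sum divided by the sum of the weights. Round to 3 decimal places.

Weighted sum: 1·75 + 2·310 + 3·373 + 4·154 = 75 + 620 + 1119 + 616 = 2430
Weight total: 1 + 2 + 3 + 4 = 10
WMA = 2430 / 10 = 243.000

243.000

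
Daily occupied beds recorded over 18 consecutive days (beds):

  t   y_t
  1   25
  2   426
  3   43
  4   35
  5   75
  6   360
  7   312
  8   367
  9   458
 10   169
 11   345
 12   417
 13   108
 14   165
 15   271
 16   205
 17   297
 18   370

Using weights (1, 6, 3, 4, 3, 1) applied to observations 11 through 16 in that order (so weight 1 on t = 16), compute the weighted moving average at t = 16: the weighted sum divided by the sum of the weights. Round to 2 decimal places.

Weighted sum: 1·345 + 6·417 + 3·108 + 4·165 + 3·271 + 1·205 = 345 + 2502 + 324 + 660 + 813 + 205 = 4849
Weight total: 1 + 6 + 3 + 4 + 3 + 1 = 18
WMA = 4849 / 18 = 269.39

269.39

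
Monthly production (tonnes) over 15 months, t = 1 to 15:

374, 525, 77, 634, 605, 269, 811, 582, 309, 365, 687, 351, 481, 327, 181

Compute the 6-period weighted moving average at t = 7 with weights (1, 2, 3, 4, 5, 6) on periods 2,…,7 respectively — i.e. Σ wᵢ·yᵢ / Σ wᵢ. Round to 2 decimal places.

533.90

Weighted sum: 1·525 + 2·77 + 3·634 + 4·605 + 5·269 + 6·811 = 525 + 154 + 1902 + 2420 + 1345 + 4866 = 11212
Weight total: 1 + 2 + 3 + 4 + 5 + 6 = 21
WMA = 11212 / 21 = 533.90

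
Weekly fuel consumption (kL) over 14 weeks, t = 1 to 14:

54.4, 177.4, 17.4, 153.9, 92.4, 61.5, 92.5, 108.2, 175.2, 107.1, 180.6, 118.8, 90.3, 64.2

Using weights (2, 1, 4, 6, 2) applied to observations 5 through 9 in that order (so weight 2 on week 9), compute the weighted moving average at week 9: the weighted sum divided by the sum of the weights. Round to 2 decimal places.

107.73

Weighted sum: 2·92.4 + 1·61.5 + 4·92.5 + 6·108.2 + 2·175.2 = 184.8 + 61.5 + 370.0 + 649.2 + 350.4 = 1615.9
Weight total: 2 + 1 + 4 + 6 + 2 = 15
WMA = 1615.9 / 15 = 107.73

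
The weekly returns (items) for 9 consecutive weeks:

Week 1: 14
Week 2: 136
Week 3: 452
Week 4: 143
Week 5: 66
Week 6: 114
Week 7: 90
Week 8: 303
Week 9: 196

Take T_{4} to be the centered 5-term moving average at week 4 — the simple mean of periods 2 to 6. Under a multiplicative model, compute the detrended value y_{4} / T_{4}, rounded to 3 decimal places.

0.785

Trend T_4 = (136 + 452 + 143 + 66 + 114) / 5 = 911/5 = 182.20000
Ratio to trend: 143 / 182.20000 = 0.785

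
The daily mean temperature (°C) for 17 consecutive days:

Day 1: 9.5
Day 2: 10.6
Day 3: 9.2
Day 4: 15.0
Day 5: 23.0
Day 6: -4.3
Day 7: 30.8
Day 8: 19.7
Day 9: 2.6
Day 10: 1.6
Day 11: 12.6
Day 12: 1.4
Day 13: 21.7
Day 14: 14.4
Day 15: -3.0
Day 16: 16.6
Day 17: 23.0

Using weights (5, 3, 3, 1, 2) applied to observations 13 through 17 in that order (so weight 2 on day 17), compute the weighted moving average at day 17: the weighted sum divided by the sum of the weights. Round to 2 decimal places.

Weighted sum: 5·21.7 + 3·14.4 + 3·-3.0 + 1·16.6 + 2·23.0 = 108.5 + 43.2 + -9.0 + 16.6 + 46.0 = 205.3
Weight total: 5 + 3 + 3 + 1 + 2 = 14
WMA = 205.3 / 14 = 14.66

14.66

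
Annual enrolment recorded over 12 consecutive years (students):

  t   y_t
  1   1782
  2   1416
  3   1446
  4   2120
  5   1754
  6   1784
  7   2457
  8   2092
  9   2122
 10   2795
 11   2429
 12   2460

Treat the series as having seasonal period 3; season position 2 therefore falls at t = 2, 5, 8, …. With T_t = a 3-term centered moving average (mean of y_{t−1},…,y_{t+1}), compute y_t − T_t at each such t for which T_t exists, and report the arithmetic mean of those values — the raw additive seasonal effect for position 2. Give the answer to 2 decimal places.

-132.00

Season position 2 occurs at t = 2, 5, 8, 11 (where T_t is defined).
t=2: T_2 = 1548.0000; y_2 − T_2 = 1416 − 1548.0000 = -132.0000
t=5: T_5 = 1886.0000; y_5 − T_5 = 1754 − 1886.0000 = -132.0000
t=8: T_8 = 2223.6667; y_8 − T_8 = 2092 − 2223.6667 = -131.6667
t=11: T_11 = 2561.3333; y_11 − T_11 = 2429 − 2561.3333 = -132.3333
Mean deviation: (-132.0000 + -132.0000 + -131.6667 + -132.3333) / 4 = -132.00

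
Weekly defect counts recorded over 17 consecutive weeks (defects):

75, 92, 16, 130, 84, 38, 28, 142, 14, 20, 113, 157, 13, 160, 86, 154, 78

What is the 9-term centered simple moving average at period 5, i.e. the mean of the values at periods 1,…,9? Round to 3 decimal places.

Sum of periods 1–9: 75 + 92 + 16 + 130 + 84 + 38 + 28 + 142 + 14 = 619
Divide by 9: 619 / 9 = 68.778

68.778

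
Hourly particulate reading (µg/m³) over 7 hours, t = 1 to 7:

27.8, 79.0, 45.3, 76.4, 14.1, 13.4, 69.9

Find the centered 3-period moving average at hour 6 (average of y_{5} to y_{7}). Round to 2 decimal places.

Sum of periods 5–7: 14.1 + 13.4 + 69.9 = 97.4
Divide by 3: 97.4 / 3 = 32.47

32.47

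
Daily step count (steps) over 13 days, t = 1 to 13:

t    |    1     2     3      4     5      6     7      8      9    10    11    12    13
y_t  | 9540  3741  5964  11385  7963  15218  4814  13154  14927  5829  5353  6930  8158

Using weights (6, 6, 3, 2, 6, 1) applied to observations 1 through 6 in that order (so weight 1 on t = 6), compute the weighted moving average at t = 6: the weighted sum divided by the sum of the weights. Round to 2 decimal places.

7639.33

Weighted sum: 6·9540 + 6·3741 + 3·5964 + 2·11385 + 6·7963 + 1·15218 = 57240 + 22446 + 17892 + 22770 + 47778 + 15218 = 183344
Weight total: 6 + 6 + 3 + 2 + 6 + 1 = 24
WMA = 183344 / 24 = 7639.33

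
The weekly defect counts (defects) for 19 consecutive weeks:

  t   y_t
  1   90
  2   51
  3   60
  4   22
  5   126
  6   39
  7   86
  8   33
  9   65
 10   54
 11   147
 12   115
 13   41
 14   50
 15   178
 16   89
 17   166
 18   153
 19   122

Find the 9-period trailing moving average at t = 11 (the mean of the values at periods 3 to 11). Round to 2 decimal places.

70.22

Sum of periods 3–11: 60 + 22 + 126 + 39 + 86 + 33 + 65 + 54 + 147 = 632
Divide by 9: 632 / 9 = 70.22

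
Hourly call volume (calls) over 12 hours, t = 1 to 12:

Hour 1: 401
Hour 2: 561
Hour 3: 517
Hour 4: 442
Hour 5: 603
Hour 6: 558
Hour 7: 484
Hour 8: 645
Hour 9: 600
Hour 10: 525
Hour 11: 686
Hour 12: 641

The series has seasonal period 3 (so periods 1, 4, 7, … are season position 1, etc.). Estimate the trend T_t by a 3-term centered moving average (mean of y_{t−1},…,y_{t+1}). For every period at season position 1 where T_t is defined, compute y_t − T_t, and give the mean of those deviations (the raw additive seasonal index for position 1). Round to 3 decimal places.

-78.556

Season position 1 occurs at t = 4, 7, 10 (where T_t is defined).
t=4: T_4 = 520.66667; y_4 − T_4 = 442 − 520.66667 = -78.66667
t=7: T_7 = 562.33333; y_7 − T_7 = 484 − 562.33333 = -78.33333
t=10: T_10 = 603.66667; y_10 − T_10 = 525 − 603.66667 = -78.66667
Mean deviation: (-78.66667 + -78.33333 + -78.66667) / 3 = -78.556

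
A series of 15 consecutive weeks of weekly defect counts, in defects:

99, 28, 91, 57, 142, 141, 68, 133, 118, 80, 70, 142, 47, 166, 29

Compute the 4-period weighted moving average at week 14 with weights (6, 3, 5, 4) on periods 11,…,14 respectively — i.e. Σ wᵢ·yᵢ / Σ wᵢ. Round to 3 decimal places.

96.944

Weighted sum: 6·70 + 3·142 + 5·47 + 4·166 = 420 + 426 + 235 + 664 = 1745
Weight total: 6 + 3 + 5 + 4 = 18
WMA = 1745 / 18 = 96.944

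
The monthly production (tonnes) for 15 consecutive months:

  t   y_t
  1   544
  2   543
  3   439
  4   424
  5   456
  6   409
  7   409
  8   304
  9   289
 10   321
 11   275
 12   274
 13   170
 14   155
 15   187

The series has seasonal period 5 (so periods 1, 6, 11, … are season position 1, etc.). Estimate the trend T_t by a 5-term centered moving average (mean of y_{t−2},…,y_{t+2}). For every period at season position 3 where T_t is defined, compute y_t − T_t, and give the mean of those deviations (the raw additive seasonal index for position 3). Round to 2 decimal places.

-42.27

Season position 3 occurs at t = 3, 8, 13 (where T_t is defined).
t=3: T_3 = 481.2000; y_3 − T_3 = 439 − 481.2000 = -42.2000
t=8: T_8 = 346.4000; y_8 − T_8 = 304 − 346.4000 = -42.4000
t=13: T_13 = 212.2000; y_13 − T_13 = 170 − 212.2000 = -42.2000
Mean deviation: (-42.2000 + -42.4000 + -42.2000) / 3 = -42.27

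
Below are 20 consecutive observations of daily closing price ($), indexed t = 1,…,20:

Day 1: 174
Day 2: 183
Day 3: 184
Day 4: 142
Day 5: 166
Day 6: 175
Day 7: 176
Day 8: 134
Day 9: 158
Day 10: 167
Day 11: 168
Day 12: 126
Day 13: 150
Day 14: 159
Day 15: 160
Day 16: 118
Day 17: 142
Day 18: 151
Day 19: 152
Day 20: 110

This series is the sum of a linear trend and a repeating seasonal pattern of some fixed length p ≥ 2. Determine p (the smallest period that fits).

4

First differences y_{t+1} − y_t: 9, 1, -42, 24, 9, 1, -42, 24, 9, 1, …
The difference pattern repeats every 4 terms and not for any smaller step, so p = 4.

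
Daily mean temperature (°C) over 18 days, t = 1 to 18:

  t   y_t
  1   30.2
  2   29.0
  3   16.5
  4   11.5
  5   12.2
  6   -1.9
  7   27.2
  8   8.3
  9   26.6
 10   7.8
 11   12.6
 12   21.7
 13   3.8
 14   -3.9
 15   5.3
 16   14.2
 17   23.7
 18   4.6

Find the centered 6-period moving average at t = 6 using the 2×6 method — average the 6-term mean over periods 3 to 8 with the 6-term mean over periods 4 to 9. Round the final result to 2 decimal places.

Sum over 3–8: 16.5 + 11.5 + 12.2 + (-1.9) + 27.2 + 8.3 = 73.8
Sum over 4–9: 11.5 + 12.2 + (-1.9) + 27.2 + 8.3 + 26.6 = 83.9
CMA at t=6 = (73.8 + 83.9) / (2·6) = 157.7 / 12 = 13.14

13.14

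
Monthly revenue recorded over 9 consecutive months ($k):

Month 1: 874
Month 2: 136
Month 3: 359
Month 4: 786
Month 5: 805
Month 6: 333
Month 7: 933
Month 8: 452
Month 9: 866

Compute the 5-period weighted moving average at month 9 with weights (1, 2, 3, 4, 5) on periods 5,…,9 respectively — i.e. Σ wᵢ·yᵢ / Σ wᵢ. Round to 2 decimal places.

Weighted sum: 1·805 + 2·333 + 3·933 + 4·452 + 5·866 = 805 + 666 + 2799 + 1808 + 4330 = 10408
Weight total: 1 + 2 + 3 + 4 + 5 = 15
WMA = 10408 / 15 = 693.87

693.87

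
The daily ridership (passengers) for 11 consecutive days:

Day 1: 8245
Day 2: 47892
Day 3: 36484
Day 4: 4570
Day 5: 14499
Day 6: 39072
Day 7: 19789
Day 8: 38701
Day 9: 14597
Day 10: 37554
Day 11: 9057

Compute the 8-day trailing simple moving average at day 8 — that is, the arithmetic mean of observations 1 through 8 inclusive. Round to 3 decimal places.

26156.500

Sum of periods 1–8: 8245 + 47892 + 36484 + 4570 + 14499 + 39072 + 19789 + 38701 = 209252
Divide by 8: 209252 / 8 = 26156.500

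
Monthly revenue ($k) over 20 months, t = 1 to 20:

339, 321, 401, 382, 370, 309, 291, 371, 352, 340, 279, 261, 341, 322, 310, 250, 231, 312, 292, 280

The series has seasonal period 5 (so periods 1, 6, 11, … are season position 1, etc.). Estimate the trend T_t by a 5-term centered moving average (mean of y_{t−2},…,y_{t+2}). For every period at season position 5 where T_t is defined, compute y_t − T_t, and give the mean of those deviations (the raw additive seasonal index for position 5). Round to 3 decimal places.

19.333

Season position 5 occurs at t = 5, 10, 15 (where T_t is defined).
t=5: T_5 = 350.60000; y_5 − T_5 = 370 − 350.60000 = 19.40000
t=10: T_10 = 320.60000; y_10 − T_10 = 340 − 320.60000 = 19.40000
t=15: T_15 = 290.80000; y_15 − T_15 = 310 − 290.80000 = 19.20000
Mean deviation: (19.40000 + 19.40000 + 19.20000) / 3 = 19.333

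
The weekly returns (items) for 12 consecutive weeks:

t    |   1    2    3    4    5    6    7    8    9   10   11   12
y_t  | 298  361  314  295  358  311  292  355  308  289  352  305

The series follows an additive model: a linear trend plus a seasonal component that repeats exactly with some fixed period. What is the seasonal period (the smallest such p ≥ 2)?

First differences y_{t+1} − y_t: 63, -47, -19, 63, -47, -19, 63, -47, …
The difference pattern repeats every 3 terms and not for any smaller step, so p = 3.

3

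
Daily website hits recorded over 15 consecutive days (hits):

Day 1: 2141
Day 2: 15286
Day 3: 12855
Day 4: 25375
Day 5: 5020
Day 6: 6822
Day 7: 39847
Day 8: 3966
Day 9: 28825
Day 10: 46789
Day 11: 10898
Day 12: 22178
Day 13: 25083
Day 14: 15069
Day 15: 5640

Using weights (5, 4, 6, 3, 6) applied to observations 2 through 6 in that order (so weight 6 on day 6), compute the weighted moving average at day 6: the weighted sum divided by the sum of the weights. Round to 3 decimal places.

14003.833

Weighted sum: 5·15286 + 4·12855 + 6·25375 + 3·5020 + 6·6822 = 76430 + 51420 + 152250 + 15060 + 40932 = 336092
Weight total: 5 + 4 + 6 + 3 + 6 = 24
WMA = 336092 / 24 = 14003.833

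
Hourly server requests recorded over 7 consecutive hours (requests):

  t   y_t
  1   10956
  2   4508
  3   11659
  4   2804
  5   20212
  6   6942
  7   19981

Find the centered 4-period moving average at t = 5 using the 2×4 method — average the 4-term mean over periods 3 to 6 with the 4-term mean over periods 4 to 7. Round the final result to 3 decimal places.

Sum over 3–6: 11659 + 2804 + 20212 + 6942 = 41617
Sum over 4–7: 2804 + 20212 + 6942 + 19981 = 49939
CMA at t=5 = (41617 + 49939) / (2·4) = 91556 / 8 = 11444.500

11444.500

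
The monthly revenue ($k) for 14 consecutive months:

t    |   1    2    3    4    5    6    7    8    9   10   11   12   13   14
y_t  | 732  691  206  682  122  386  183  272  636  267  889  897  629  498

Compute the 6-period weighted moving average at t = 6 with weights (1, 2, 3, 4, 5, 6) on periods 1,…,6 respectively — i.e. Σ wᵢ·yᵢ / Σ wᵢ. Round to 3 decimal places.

399.333

Weighted sum: 1·732 + 2·691 + 3·206 + 4·682 + 5·122 + 6·386 = 732 + 1382 + 618 + 2728 + 610 + 2316 = 8386
Weight total: 1 + 2 + 3 + 4 + 5 + 6 = 21
WMA = 8386 / 21 = 399.333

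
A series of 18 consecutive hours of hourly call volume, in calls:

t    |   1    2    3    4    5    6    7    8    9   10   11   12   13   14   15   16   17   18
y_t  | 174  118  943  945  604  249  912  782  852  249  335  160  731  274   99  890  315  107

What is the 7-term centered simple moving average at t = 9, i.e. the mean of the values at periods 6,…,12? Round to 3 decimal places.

505.571

Sum of periods 6–12: 249 + 912 + 782 + 852 + 249 + 335 + 160 = 3539
Divide by 7: 3539 / 7 = 505.571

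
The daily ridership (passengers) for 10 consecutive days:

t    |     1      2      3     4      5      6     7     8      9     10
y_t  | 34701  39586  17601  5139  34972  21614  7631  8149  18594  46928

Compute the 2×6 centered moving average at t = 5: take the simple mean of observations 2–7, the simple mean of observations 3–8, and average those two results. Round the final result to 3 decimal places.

Sum over 2–7: 39586 + 17601 + 5139 + 34972 + 21614 + 7631 = 126543
Sum over 3–8: 17601 + 5139 + 34972 + 21614 + 7631 + 8149 = 95106
CMA at t=5 = (126543 + 95106) / (2·6) = 221649 / 12 = 18470.750

18470.750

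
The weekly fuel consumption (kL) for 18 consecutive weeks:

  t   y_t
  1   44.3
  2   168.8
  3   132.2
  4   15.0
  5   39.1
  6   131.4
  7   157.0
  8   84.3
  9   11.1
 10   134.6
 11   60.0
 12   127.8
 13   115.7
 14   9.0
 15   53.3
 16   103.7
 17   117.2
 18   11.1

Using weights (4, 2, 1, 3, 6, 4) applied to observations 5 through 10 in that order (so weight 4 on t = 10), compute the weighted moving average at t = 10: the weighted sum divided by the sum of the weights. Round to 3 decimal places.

Weighted sum: 4·39.1 + 2·131.4 + 1·157.0 + 3·84.3 + 6·11.1 + 4·134.6 = 156.4 + 262.8 + 157.0 + 252.9 + 66.6 + 538.4 = 1434.1
Weight total: 4 + 2 + 1 + 3 + 6 + 4 = 20
WMA = 1434.1 / 20 = 71.705

71.705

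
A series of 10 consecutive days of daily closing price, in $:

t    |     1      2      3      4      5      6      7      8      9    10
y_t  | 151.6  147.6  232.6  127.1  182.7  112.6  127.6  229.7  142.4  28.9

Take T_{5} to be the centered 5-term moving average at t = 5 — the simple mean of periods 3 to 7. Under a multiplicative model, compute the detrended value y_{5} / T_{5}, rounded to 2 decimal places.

Trend T_5 = (232.6 + 127.1 + 182.7 + 112.6 + 127.6) / 5 = 782.6/5 = 156.5200
Ratio to trend: 182.7 / 156.5200 = 1.17

1.17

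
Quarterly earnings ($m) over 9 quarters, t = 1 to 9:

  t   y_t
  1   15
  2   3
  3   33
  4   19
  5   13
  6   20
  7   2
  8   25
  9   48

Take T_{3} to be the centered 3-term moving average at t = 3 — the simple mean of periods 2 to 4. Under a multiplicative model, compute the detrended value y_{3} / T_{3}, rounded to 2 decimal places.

1.80

Trend T_3 = (3 + 33 + 19) / 3 = 55/3 = 18.3333
Ratio to trend: 33 / 18.3333 = 1.80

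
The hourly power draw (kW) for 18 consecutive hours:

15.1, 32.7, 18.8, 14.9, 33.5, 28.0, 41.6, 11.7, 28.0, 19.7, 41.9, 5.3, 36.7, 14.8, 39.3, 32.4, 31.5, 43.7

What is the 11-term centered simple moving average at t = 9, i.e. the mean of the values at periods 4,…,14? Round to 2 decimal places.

Sum of periods 4–14: 14.9 + 33.5 + 28.0 + 41.6 + 11.7 + 28.0 + 19.7 + 41.9 + 5.3 + 36.7 + 14.8 = 276.1
Divide by 11: 276.1 / 11 = 25.10

25.10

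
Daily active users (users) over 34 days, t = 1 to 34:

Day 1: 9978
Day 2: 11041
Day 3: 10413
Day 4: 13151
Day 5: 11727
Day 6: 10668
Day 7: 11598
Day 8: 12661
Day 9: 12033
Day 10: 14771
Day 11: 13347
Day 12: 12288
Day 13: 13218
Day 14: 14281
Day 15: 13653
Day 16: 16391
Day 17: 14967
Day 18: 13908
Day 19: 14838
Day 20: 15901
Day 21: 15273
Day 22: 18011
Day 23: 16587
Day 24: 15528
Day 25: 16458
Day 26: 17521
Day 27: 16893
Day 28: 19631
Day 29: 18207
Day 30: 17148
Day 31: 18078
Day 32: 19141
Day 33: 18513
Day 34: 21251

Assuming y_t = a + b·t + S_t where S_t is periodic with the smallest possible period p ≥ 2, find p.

First differences y_{t+1} − y_t: 1063, -628, 2738, -1424, -1059, 930, 1063, -628, 2738, -1424, -1059, 930, 1063, -628, …
The difference pattern repeats every 6 terms and not for any smaller step, so p = 6.

6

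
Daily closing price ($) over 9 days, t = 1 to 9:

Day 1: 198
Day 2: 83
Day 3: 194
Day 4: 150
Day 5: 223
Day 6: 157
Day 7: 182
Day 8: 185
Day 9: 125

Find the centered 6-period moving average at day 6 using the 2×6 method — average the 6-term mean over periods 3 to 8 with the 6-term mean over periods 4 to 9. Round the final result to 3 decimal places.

176.083

Sum over 3–8: 194 + 150 + 223 + 157 + 182 + 185 = 1091
Sum over 4–9: 150 + 223 + 157 + 182 + 185 + 125 = 1022
CMA at t=6 = (1091 + 1022) / (2·6) = 2113 / 12 = 176.083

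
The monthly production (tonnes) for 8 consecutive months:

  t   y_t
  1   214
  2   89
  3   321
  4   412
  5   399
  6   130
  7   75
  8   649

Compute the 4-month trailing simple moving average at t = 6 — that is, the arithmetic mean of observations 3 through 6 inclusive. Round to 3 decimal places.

315.500

Sum of periods 3–6: 321 + 412 + 399 + 130 = 1262
Divide by 4: 1262 / 4 = 315.500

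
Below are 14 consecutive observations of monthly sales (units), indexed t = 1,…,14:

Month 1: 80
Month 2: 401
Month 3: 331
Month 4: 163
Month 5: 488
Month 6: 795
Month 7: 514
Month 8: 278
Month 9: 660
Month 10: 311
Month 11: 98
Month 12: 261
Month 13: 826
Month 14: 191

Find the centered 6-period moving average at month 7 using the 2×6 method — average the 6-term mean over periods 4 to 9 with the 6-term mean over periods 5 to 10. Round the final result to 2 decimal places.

Sum over 4–9: 163 + 488 + 795 + 514 + 278 + 660 = 2898
Sum over 5–10: 488 + 795 + 514 + 278 + 660 + 311 = 3046
CMA at t=7 = (2898 + 3046) / (2·6) = 5944 / 12 = 495.33

495.33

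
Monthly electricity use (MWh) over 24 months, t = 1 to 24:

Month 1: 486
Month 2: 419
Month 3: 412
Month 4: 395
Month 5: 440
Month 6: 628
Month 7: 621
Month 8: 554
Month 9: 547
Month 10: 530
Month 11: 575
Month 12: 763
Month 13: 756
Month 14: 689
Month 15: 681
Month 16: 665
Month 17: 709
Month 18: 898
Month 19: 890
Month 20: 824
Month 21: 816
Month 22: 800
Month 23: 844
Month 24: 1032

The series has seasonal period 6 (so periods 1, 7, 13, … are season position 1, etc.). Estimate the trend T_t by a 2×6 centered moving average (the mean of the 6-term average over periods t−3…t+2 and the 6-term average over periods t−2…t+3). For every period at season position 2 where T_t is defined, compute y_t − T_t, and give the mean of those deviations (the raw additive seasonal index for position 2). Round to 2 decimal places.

Season position 2 occurs at t = 8, 14, 20 (where T_t is defined).
t=8: T_8 = 564.5833; y_8 − T_8 = 554 − 564.5833 = -10.5833
t=14: T_14 = 699.3333; y_14 − T_14 = 689 − 699.3333 = -10.3333
t=20: T_20 = 834.0833; y_20 − T_20 = 824 − 834.0833 = -10.0833
Mean deviation: (-10.5833 + -10.3333 + -10.0833) / 3 = -10.33

-10.33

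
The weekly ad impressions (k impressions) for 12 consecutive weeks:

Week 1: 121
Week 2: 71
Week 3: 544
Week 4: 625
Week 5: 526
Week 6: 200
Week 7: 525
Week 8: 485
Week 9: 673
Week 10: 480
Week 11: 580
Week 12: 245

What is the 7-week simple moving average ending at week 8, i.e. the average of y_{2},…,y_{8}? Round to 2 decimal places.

Sum of periods 2–8: 71 + 544 + 625 + 526 + 200 + 525 + 485 = 2976
Divide by 7: 2976 / 7 = 425.14

425.14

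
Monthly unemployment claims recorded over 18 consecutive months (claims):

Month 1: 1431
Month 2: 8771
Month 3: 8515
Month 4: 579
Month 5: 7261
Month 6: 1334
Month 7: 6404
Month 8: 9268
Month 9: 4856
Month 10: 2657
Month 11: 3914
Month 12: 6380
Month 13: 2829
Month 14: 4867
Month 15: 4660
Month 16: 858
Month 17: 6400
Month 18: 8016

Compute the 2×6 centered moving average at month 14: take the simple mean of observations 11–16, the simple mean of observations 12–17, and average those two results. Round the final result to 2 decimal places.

Sum over 11–16: 3914 + 6380 + 2829 + 4867 + 4660 + 858 = 23508
Sum over 12–17: 6380 + 2829 + 4867 + 4660 + 858 + 6400 = 25994
CMA at t=14 = (23508 + 25994) / (2·6) = 49502 / 12 = 4125.17

4125.17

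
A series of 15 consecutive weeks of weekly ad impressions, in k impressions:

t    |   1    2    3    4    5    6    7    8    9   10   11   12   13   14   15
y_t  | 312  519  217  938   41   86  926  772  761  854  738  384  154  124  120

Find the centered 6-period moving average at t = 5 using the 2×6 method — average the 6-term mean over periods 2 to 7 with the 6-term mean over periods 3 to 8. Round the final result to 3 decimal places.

Sum over 2–7: 519 + 217 + 938 + 41 + 86 + 926 = 2727
Sum over 3–8: 217 + 938 + 41 + 86 + 926 + 772 = 2980
CMA at t=5 = (2727 + 2980) / (2·6) = 5707 / 12 = 475.583

475.583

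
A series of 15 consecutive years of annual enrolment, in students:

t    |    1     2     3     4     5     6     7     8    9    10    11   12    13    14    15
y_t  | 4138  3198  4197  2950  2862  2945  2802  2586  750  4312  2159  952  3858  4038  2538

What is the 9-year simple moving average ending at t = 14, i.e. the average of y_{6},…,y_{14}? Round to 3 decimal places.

2711.333

Sum of periods 6–14: 2945 + 2802 + 2586 + 750 + 4312 + 2159 + 952 + 3858 + 4038 = 24402
Divide by 9: 24402 / 9 = 2711.333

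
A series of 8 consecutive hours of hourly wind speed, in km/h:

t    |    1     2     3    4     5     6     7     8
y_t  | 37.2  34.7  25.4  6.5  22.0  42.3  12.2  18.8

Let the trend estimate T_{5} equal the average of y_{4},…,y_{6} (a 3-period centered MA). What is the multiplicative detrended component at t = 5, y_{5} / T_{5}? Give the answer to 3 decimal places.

Trend T_5 = (6.5 + 22.0 + 42.3) / 3 = 70.8/3 = 23.60000
Ratio to trend: 22.0 / 23.60000 = 0.932

0.932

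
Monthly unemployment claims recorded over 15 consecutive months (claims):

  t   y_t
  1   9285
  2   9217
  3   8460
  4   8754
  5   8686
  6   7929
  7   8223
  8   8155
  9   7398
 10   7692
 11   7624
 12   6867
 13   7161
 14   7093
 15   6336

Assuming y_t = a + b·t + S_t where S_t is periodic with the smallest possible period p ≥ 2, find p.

3

First differences y_{t+1} − y_t: -68, -757, 294, -68, -757, 294, -68, -757, …
The difference pattern repeats every 3 terms and not for any smaller step, so p = 3.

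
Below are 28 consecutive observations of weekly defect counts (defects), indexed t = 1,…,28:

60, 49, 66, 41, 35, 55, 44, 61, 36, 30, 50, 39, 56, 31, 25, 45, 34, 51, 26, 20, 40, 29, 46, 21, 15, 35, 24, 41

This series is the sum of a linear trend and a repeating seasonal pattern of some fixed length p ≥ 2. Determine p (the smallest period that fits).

First differences y_{t+1} − y_t: -11, 17, -25, -6, 20, -11, 17, -25, -6, 20, -11, 17, …
The difference pattern repeats every 5 terms and not for any smaller step, so p = 5.

5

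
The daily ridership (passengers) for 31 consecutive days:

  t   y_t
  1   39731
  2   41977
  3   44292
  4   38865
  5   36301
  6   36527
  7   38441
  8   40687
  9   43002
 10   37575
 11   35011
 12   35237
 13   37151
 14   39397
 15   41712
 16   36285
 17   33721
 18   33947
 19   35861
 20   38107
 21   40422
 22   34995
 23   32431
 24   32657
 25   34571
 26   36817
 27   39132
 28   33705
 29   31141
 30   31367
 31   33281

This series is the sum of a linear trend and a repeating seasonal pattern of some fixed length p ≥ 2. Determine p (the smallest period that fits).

First differences y_{t+1} − y_t: 2246, 2315, -5427, -2564, 226, 1914, 2246, 2315, -5427, -2564, 226, 1914, 2246, 2315, …
The difference pattern repeats every 6 terms and not for any smaller step, so p = 6.

6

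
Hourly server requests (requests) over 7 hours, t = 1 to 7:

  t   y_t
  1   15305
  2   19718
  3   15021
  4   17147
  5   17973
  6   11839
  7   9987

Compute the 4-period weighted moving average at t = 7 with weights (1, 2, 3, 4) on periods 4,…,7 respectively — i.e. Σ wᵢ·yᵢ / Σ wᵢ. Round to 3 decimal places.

12855.800

Weighted sum: 1·17147 + 2·17973 + 3·11839 + 4·9987 = 17147 + 35946 + 35517 + 39948 = 128558
Weight total: 1 + 2 + 3 + 4 = 10
WMA = 128558 / 10 = 12855.800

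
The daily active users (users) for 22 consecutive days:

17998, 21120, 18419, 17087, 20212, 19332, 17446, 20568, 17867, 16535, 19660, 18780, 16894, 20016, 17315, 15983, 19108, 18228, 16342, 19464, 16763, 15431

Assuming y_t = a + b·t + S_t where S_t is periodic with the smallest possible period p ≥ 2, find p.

6

First differences y_{t+1} − y_t: 3122, -2701, -1332, 3125, -880, -1886, 3122, -2701, -1332, 3125, -880, -1886, 3122, -2701, …
The difference pattern repeats every 6 terms and not for any smaller step, so p = 6.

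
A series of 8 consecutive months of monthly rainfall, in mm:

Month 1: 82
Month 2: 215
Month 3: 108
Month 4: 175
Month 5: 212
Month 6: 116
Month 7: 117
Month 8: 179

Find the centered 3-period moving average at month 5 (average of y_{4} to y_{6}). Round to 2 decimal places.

Sum of periods 4–6: 175 + 212 + 116 = 503
Divide by 3: 503 / 3 = 167.67

167.67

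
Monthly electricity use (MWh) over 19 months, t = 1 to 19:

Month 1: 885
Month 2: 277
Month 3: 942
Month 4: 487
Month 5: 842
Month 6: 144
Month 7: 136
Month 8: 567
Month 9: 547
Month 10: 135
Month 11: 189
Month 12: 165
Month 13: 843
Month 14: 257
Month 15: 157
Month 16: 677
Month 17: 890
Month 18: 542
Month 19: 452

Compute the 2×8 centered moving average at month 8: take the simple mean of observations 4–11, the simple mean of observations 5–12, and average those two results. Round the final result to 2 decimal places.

360.75

Sum over 4–11: 487 + 842 + 144 + 136 + 567 + 547 + 135 + 189 = 3047
Sum over 5–12: 842 + 144 + 136 + 567 + 547 + 135 + 189 + 165 = 2725
CMA at t=8 = (3047 + 2725) / (2·8) = 5772 / 16 = 360.75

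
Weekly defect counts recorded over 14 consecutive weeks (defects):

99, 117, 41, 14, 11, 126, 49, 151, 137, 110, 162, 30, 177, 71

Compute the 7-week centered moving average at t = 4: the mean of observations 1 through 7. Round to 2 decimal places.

65.29

Sum of periods 1–7: 99 + 117 + 41 + 14 + 11 + 126 + 49 = 457
Divide by 7: 457 / 7 = 65.29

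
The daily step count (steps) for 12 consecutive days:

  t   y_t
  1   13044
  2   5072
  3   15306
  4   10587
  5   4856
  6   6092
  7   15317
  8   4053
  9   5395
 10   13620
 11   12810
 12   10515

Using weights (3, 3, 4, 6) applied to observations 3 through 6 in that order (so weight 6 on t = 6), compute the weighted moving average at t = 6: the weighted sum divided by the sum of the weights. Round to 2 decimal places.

8353.44

Weighted sum: 3·15306 + 3·10587 + 4·4856 + 6·6092 = 45918 + 31761 + 19424 + 36552 = 133655
Weight total: 3 + 3 + 4 + 6 = 16
WMA = 133655 / 16 = 8353.44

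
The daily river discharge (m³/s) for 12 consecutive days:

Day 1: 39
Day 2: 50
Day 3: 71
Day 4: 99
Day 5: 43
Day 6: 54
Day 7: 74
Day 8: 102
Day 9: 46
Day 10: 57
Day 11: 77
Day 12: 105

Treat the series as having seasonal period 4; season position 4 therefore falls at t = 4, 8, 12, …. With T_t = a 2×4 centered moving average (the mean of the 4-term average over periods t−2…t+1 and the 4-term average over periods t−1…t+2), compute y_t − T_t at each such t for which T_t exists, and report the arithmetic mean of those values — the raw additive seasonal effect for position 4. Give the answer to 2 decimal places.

32.69

Season position 4 occurs at t = 4, 8 (where T_t is defined).
t=4: T_4 = 66.2500; y_4 − T_4 = 99 − 66.2500 = 32.7500
t=8: T_8 = 69.3750; y_8 − T_8 = 102 − 69.3750 = 32.6250
Mean deviation: (32.7500 + 32.6250) / 2 = 32.69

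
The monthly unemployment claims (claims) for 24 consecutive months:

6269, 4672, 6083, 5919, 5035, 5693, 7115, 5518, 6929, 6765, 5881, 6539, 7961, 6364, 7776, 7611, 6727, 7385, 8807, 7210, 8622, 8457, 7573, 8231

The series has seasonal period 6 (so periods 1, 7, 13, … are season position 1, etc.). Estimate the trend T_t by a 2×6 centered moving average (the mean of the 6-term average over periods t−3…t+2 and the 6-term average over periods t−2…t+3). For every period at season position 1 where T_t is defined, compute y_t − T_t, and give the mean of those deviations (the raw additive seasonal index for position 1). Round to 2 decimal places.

Season position 1 occurs at t = 7, 13, 19 (where T_t is defined).
t=7: T_7 = 6105.3333; y_7 − T_7 = 7115 − 6105.3333 = 1009.6667
t=13: T_13 = 6951.5000; y_13 − T_13 = 7961 − 6951.5000 = 1009.5000
t=19: T_19 = 7797.5000; y_19 − T_19 = 8807 − 7797.5000 = 1009.5000
Mean deviation: (1009.6667 + 1009.5000 + 1009.5000) / 3 = 1009.56

1009.56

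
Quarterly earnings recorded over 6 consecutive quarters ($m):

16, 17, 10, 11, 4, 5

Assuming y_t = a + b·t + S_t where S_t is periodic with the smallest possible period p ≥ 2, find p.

First differences y_{t+1} − y_t: 1, -7, 1, -7, 1, …
The difference pattern repeats every 2 terms and not for any smaller step, so p = 2.

2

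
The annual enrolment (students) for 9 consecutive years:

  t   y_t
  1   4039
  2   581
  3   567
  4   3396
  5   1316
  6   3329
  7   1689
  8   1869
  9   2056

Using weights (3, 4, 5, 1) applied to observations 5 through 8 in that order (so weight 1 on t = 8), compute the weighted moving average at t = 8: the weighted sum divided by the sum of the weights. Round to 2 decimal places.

2121.38

Weighted sum: 3·1316 + 4·3329 + 5·1689 + 1·1869 = 3948 + 13316 + 8445 + 1869 = 27578
Weight total: 3 + 4 + 5 + 1 = 13
WMA = 27578 / 13 = 2121.38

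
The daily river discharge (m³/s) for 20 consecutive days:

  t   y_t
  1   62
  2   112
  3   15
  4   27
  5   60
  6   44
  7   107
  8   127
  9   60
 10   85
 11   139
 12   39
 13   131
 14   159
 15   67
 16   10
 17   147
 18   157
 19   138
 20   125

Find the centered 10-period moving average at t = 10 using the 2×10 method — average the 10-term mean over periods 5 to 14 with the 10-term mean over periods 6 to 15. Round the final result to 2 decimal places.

95.45

Sum over 5–14: 60 + 44 + 107 + 127 + 60 + 85 + 139 + 39 + 131 + 159 = 951
Sum over 6–15: 44 + 107 + 127 + 60 + 85 + 139 + 39 + 131 + 159 + 67 = 958
CMA at t=10 = (951 + 958) / (2·10) = 1909 / 20 = 95.45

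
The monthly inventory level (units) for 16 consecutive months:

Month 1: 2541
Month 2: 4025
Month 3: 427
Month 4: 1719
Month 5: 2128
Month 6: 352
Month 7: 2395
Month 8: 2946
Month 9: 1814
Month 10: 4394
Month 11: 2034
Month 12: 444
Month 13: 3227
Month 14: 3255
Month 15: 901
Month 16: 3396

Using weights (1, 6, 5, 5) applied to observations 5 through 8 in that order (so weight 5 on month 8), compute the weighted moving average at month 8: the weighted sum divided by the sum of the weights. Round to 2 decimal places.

1820.29

Weighted sum: 1·2128 + 6·352 + 5·2395 + 5·2946 = 2128 + 2112 + 11975 + 14730 = 30945
Weight total: 1 + 6 + 5 + 5 = 17
WMA = 30945 / 17 = 1820.29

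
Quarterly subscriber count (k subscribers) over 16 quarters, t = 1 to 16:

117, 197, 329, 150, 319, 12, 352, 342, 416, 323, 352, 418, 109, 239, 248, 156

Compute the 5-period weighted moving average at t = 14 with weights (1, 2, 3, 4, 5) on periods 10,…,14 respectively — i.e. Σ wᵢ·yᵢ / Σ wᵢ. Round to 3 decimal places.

260.800

Weighted sum: 1·323 + 2·352 + 3·418 + 4·109 + 5·239 = 323 + 704 + 1254 + 436 + 1195 = 3912
Weight total: 1 + 2 + 3 + 4 + 5 = 15
WMA = 3912 / 15 = 260.800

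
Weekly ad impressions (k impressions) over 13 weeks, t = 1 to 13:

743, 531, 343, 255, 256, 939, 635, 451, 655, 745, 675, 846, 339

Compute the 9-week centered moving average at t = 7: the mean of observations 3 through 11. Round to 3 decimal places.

550.444

Sum of periods 3–11: 343 + 255 + 256 + 939 + 635 + 451 + 655 + 745 + 675 = 4954
Divide by 9: 4954 / 9 = 550.444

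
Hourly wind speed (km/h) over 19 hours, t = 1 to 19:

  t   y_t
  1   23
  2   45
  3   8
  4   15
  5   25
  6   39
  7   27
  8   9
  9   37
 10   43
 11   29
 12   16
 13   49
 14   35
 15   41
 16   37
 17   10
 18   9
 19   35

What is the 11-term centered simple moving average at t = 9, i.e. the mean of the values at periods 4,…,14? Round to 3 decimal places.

29.455

Sum of periods 4–14: 15 + 25 + 39 + 27 + 9 + 37 + 43 + 29 + 16 + 49 + 35 = 324
Divide by 11: 324 / 11 = 29.455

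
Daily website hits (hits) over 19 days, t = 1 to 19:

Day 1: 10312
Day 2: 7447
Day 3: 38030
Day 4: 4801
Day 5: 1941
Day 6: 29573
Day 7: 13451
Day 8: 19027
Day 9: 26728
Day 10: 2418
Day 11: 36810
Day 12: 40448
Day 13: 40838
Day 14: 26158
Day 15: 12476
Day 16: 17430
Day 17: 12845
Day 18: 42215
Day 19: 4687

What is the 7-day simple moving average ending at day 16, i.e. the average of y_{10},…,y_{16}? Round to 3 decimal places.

Sum of periods 10–16: 2418 + 36810 + 40448 + 40838 + 26158 + 12476 + 17430 = 176578
Divide by 7: 176578 / 7 = 25225.429

25225.429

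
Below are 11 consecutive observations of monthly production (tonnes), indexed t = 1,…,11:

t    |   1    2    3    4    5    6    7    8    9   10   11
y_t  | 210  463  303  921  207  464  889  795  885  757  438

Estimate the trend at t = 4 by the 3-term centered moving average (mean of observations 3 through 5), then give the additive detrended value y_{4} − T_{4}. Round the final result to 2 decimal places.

Trend T_4 = (303 + 921 + 207) / 3 = 1431/3 = 477.0000
Detrended value: 921 − 477.0000 = 444.00

444.00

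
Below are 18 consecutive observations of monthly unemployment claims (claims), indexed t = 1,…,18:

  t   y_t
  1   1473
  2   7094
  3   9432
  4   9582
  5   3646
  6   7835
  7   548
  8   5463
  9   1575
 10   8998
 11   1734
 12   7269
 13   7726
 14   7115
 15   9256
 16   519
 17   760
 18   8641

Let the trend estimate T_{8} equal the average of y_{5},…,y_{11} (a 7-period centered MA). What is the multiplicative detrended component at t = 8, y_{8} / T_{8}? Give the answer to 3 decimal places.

1.283

Trend T_8 = (3646 + 7835 + 548 + 5463 + 1575 + 8998 + 1734) / 7 = 29799/7 = 4257.00000
Ratio to trend: 5463 / 4257.00000 = 1.283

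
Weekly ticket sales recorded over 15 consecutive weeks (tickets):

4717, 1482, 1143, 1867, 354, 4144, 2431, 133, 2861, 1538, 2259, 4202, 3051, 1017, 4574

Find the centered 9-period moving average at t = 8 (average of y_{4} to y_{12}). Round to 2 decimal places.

2198.78

Sum of periods 4–12: 1867 + 354 + 4144 + 2431 + 133 + 2861 + 1538 + 2259 + 4202 = 19789
Divide by 9: 19789 / 9 = 2198.78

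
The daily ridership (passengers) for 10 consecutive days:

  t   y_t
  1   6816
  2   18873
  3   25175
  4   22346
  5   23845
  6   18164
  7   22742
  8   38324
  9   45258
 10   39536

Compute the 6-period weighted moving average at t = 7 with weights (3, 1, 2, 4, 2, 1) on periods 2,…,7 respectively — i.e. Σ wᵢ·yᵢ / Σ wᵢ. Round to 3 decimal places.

21610.462

Weighted sum: 3·18873 + 1·25175 + 2·22346 + 4·23845 + 2·18164 + 1·22742 = 56619 + 25175 + 44692 + 95380 + 36328 + 22742 = 280936
Weight total: 3 + 1 + 2 + 4 + 2 + 1 = 13
WMA = 280936 / 13 = 21610.462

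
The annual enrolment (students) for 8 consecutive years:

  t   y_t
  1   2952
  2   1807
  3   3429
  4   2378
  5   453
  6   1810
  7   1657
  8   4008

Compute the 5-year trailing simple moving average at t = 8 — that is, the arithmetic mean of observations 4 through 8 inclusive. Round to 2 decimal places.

2061.20

Sum of periods 4–8: 2378 + 453 + 1810 + 1657 + 4008 = 10306
Divide by 5: 10306 / 5 = 2061.20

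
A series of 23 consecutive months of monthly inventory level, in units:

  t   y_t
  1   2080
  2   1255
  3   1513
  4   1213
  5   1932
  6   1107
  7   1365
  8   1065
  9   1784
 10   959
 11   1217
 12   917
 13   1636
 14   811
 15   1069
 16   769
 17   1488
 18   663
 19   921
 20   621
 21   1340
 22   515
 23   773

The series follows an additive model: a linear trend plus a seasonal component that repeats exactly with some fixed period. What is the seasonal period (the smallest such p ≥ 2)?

First differences y_{t+1} − y_t: -825, 258, -300, 719, -825, 258, -300, 719, -825, 258, …
The difference pattern repeats every 4 terms and not for any smaller step, so p = 4.

4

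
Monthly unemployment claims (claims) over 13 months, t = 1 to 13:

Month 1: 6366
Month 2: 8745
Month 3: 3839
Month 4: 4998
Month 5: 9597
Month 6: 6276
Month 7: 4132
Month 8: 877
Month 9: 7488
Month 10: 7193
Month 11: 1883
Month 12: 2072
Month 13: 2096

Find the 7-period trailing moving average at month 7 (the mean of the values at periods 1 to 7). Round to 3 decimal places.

6279.000

Sum of periods 1–7: 6366 + 8745 + 3839 + 4998 + 9597 + 6276 + 4132 = 43953
Divide by 7: 43953 / 7 = 6279.000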